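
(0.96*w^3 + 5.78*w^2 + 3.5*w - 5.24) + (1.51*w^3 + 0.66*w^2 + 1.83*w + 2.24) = 2.47*w^3 + 6.44*w^2 + 5.33*w - 3.0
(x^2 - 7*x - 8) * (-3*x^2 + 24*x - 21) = -3*x^4 + 45*x^3 - 165*x^2 - 45*x + 168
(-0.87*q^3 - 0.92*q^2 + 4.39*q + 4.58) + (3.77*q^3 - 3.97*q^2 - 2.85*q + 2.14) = 2.9*q^3 - 4.89*q^2 + 1.54*q + 6.72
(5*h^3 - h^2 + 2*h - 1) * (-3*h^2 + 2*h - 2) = -15*h^5 + 13*h^4 - 18*h^3 + 9*h^2 - 6*h + 2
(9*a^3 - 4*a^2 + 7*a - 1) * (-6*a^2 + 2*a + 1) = -54*a^5 + 42*a^4 - 41*a^3 + 16*a^2 + 5*a - 1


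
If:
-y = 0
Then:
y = 0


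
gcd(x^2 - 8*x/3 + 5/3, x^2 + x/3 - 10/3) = x - 5/3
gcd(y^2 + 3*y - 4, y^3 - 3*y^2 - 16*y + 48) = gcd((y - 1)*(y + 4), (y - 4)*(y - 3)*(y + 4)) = y + 4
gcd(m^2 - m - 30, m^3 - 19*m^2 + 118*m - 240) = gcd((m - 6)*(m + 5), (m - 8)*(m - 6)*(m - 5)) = m - 6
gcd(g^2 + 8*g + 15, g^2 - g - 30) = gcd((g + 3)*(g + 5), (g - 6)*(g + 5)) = g + 5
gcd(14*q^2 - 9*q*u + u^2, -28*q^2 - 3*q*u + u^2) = 7*q - u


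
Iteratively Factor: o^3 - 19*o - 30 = (o - 5)*(o^2 + 5*o + 6) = (o - 5)*(o + 3)*(o + 2)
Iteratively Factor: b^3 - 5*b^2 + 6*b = (b)*(b^2 - 5*b + 6) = b*(b - 2)*(b - 3)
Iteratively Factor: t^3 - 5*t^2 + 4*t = (t - 1)*(t^2 - 4*t) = t*(t - 1)*(t - 4)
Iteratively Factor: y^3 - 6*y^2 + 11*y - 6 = (y - 3)*(y^2 - 3*y + 2) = (y - 3)*(y - 1)*(y - 2)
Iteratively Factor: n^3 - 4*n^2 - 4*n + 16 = (n + 2)*(n^2 - 6*n + 8) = (n - 2)*(n + 2)*(n - 4)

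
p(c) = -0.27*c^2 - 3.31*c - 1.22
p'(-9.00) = 1.55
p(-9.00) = 6.70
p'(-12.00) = 3.17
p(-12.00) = -0.38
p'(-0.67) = -2.95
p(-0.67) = 0.88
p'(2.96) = -4.91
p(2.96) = -13.38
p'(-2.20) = -2.12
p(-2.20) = 4.76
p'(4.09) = -5.52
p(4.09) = -19.27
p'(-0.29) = -3.15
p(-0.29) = -0.28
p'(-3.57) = -1.38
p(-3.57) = 7.16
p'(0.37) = -3.51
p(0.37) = -2.48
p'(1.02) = -3.86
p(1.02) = -4.88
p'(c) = -0.54*c - 3.31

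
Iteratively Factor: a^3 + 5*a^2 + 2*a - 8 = (a + 2)*(a^2 + 3*a - 4) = (a - 1)*(a + 2)*(a + 4)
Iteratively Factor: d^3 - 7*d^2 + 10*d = (d - 5)*(d^2 - 2*d) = (d - 5)*(d - 2)*(d)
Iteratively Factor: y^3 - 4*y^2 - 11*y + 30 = (y - 5)*(y^2 + y - 6) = (y - 5)*(y + 3)*(y - 2)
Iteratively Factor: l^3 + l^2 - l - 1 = (l + 1)*(l^2 - 1) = (l - 1)*(l + 1)*(l + 1)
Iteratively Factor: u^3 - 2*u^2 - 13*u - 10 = (u - 5)*(u^2 + 3*u + 2) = (u - 5)*(u + 2)*(u + 1)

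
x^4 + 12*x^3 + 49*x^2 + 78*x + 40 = (x + 1)*(x + 2)*(x + 4)*(x + 5)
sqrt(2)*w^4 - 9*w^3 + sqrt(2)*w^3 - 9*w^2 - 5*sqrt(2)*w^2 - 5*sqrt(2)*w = w*(w + 1)*(w - 5*sqrt(2))*(sqrt(2)*w + 1)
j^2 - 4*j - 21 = (j - 7)*(j + 3)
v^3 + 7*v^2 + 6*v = v*(v + 1)*(v + 6)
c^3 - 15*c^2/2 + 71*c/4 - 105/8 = (c - 7/2)*(c - 5/2)*(c - 3/2)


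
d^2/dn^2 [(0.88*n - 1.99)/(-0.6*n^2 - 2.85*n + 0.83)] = (-(0.88*n - 1.99)*(1.2*n + 2.85)*(2.4*n + 5.7) + (3.168*n + 2.628)*(0.6*n^2 + 2.85*n - 0.83))/(0.6*n^2 + 2.85*n - 0.83)^3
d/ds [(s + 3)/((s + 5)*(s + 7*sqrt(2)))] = (-(s + 3)*(s + 5) - (s + 3)*(s + 7*sqrt(2)) + (s + 5)*(s + 7*sqrt(2)))/((s + 5)^2*(s + 7*sqrt(2))^2)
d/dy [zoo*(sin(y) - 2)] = zoo*cos(y)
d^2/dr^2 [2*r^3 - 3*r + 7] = 12*r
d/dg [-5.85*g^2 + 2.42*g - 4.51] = 2.42 - 11.7*g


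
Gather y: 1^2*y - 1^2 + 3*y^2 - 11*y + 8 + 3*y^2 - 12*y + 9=6*y^2 - 22*y + 16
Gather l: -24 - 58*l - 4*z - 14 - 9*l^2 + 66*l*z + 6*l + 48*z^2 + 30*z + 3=-9*l^2 + l*(66*z - 52) + 48*z^2 + 26*z - 35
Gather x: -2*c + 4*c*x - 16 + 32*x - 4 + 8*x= -2*c + x*(4*c + 40) - 20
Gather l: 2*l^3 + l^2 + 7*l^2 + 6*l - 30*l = 2*l^3 + 8*l^2 - 24*l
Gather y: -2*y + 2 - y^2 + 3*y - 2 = -y^2 + y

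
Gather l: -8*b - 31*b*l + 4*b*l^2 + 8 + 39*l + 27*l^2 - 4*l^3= -8*b - 4*l^3 + l^2*(4*b + 27) + l*(39 - 31*b) + 8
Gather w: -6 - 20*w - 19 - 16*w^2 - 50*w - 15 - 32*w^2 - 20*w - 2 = -48*w^2 - 90*w - 42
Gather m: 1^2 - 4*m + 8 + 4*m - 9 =0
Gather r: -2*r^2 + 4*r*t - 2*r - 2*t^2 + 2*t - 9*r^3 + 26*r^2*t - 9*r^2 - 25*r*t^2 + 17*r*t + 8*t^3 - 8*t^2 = -9*r^3 + r^2*(26*t - 11) + r*(-25*t^2 + 21*t - 2) + 8*t^3 - 10*t^2 + 2*t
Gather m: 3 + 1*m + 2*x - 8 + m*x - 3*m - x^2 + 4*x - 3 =m*(x - 2) - x^2 + 6*x - 8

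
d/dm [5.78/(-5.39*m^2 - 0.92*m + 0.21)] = (62.3084*m + 5.3176)/(5.39*m^2 + 0.92*m - 0.21)^2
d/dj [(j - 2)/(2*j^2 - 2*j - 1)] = (-2*j^2 + 8*j - 5)/(4*j^4 - 8*j^3 + 4*j + 1)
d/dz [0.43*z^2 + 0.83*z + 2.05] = 0.86*z + 0.83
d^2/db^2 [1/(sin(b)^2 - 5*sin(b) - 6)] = (-4*sin(b)^3 + 19*sin(b)^2 - 62*sin(b) + 62)/((sin(b) - 6)^3*(sin(b) + 1)^2)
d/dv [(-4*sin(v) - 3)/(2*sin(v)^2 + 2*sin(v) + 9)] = 2*(4*sin(v)^2 + 6*sin(v) - 15)*cos(v)/(2*sin(v) - cos(2*v) + 10)^2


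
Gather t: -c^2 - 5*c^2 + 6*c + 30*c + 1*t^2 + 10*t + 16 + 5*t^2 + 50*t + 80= -6*c^2 + 36*c + 6*t^2 + 60*t + 96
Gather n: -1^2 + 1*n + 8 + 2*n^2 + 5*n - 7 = 2*n^2 + 6*n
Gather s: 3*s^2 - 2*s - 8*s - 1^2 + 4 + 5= 3*s^2 - 10*s + 8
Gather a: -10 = -10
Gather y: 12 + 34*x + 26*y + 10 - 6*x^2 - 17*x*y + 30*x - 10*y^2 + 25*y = -6*x^2 + 64*x - 10*y^2 + y*(51 - 17*x) + 22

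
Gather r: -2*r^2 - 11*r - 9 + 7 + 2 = -2*r^2 - 11*r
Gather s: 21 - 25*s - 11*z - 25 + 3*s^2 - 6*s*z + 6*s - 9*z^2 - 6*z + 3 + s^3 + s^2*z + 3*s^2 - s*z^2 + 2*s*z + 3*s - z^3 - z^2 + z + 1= s^3 + s^2*(z + 6) + s*(-z^2 - 4*z - 16) - z^3 - 10*z^2 - 16*z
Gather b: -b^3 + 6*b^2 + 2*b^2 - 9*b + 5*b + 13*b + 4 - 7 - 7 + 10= -b^3 + 8*b^2 + 9*b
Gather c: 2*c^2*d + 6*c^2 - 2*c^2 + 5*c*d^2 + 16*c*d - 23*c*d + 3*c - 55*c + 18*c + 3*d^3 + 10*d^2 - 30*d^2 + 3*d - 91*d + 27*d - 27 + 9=c^2*(2*d + 4) + c*(5*d^2 - 7*d - 34) + 3*d^3 - 20*d^2 - 61*d - 18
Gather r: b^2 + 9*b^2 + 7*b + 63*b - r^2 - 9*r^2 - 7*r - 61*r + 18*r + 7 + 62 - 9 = 10*b^2 + 70*b - 10*r^2 - 50*r + 60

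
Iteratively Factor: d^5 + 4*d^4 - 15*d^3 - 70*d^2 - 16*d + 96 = (d + 4)*(d^4 - 15*d^2 - 10*d + 24) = (d + 3)*(d + 4)*(d^3 - 3*d^2 - 6*d + 8) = (d - 4)*(d + 3)*(d + 4)*(d^2 + d - 2) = (d - 4)*(d + 2)*(d + 3)*(d + 4)*(d - 1)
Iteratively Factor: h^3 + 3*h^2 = (h)*(h^2 + 3*h) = h^2*(h + 3)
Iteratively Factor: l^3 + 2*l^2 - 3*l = (l + 3)*(l^2 - l) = l*(l + 3)*(l - 1)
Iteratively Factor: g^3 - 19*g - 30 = (g + 2)*(g^2 - 2*g - 15) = (g - 5)*(g + 2)*(g + 3)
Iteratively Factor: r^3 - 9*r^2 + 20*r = (r)*(r^2 - 9*r + 20) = r*(r - 5)*(r - 4)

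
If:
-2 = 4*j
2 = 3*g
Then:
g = 2/3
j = -1/2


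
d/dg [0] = 0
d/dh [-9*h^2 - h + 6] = -18*h - 1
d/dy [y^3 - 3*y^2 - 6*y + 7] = 3*y^2 - 6*y - 6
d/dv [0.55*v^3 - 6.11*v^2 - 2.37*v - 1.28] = 1.65*v^2 - 12.22*v - 2.37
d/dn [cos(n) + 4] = -sin(n)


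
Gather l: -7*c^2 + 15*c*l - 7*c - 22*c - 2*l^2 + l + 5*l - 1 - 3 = -7*c^2 - 29*c - 2*l^2 + l*(15*c + 6) - 4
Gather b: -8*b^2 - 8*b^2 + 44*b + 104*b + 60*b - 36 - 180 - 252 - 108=-16*b^2 + 208*b - 576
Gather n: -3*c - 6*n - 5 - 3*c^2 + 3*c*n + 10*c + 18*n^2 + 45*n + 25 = -3*c^2 + 7*c + 18*n^2 + n*(3*c + 39) + 20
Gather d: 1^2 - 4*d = 1 - 4*d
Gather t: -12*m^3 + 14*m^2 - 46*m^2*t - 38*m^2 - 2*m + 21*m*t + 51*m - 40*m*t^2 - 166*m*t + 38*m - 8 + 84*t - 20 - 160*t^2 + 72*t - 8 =-12*m^3 - 24*m^2 + 87*m + t^2*(-40*m - 160) + t*(-46*m^2 - 145*m + 156) - 36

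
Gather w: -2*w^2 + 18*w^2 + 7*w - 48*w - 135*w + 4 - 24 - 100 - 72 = 16*w^2 - 176*w - 192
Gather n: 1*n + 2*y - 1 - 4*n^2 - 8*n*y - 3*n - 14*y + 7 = -4*n^2 + n*(-8*y - 2) - 12*y + 6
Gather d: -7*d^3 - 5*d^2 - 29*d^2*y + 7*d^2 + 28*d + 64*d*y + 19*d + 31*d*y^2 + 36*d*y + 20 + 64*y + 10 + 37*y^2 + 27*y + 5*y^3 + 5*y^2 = -7*d^3 + d^2*(2 - 29*y) + d*(31*y^2 + 100*y + 47) + 5*y^3 + 42*y^2 + 91*y + 30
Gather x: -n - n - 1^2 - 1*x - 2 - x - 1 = -2*n - 2*x - 4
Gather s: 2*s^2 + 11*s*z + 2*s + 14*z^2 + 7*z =2*s^2 + s*(11*z + 2) + 14*z^2 + 7*z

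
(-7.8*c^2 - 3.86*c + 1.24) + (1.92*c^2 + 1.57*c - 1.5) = -5.88*c^2 - 2.29*c - 0.26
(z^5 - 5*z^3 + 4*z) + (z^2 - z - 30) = z^5 - 5*z^3 + z^2 + 3*z - 30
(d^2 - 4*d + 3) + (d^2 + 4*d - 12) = 2*d^2 - 9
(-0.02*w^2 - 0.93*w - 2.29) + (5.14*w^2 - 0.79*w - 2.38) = 5.12*w^2 - 1.72*w - 4.67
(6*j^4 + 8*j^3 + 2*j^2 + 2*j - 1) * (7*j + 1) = 42*j^5 + 62*j^4 + 22*j^3 + 16*j^2 - 5*j - 1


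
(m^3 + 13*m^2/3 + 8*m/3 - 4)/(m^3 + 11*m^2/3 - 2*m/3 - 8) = (3*m - 2)/(3*m - 4)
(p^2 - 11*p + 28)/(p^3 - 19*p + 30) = (p^2 - 11*p + 28)/(p^3 - 19*p + 30)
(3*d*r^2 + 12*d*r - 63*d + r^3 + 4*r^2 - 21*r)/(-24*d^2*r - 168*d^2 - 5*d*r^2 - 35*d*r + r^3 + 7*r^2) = (r - 3)/(-8*d + r)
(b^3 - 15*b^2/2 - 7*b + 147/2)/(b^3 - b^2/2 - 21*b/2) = (b - 7)/b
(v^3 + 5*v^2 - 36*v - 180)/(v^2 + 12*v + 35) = (v^2 - 36)/(v + 7)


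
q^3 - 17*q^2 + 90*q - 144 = (q - 8)*(q - 6)*(q - 3)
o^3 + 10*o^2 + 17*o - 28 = (o - 1)*(o + 4)*(o + 7)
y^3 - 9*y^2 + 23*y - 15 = (y - 5)*(y - 3)*(y - 1)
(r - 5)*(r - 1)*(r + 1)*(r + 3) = r^4 - 2*r^3 - 16*r^2 + 2*r + 15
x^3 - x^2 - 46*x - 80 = (x - 8)*(x + 2)*(x + 5)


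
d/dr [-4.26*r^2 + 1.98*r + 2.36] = 1.98 - 8.52*r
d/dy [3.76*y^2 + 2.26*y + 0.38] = 7.52*y + 2.26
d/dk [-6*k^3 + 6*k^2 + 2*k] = -18*k^2 + 12*k + 2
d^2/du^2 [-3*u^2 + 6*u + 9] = -6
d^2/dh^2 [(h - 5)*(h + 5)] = 2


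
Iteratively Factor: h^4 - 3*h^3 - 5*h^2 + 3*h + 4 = (h + 1)*(h^3 - 4*h^2 - h + 4) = (h - 4)*(h + 1)*(h^2 - 1) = (h - 4)*(h + 1)^2*(h - 1)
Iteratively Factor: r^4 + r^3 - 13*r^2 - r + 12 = (r - 3)*(r^3 + 4*r^2 - r - 4) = (r - 3)*(r + 1)*(r^2 + 3*r - 4) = (r - 3)*(r + 1)*(r + 4)*(r - 1)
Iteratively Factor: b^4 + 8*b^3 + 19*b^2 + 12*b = (b + 3)*(b^3 + 5*b^2 + 4*b) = (b + 3)*(b + 4)*(b^2 + b) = b*(b + 3)*(b + 4)*(b + 1)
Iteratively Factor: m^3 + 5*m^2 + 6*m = (m + 3)*(m^2 + 2*m) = (m + 2)*(m + 3)*(m)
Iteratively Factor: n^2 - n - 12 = (n + 3)*(n - 4)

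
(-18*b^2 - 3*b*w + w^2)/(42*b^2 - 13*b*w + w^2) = (3*b + w)/(-7*b + w)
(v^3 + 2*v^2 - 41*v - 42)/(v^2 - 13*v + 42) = (v^2 + 8*v + 7)/(v - 7)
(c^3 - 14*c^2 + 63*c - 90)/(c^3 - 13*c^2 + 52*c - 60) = (c - 3)/(c - 2)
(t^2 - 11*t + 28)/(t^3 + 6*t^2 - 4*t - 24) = (t^2 - 11*t + 28)/(t^3 + 6*t^2 - 4*t - 24)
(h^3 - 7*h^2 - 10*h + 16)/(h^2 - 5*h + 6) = (h^3 - 7*h^2 - 10*h + 16)/(h^2 - 5*h + 6)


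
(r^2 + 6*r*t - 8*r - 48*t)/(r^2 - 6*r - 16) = (r + 6*t)/(r + 2)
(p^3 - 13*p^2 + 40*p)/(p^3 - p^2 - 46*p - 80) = p*(p - 5)/(p^2 + 7*p + 10)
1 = 1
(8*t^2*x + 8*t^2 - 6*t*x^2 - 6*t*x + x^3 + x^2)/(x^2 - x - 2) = (8*t^2 - 6*t*x + x^2)/(x - 2)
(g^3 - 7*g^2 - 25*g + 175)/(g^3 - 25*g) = (g - 7)/g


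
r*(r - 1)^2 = r^3 - 2*r^2 + r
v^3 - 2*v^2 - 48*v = v*(v - 8)*(v + 6)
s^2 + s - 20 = (s - 4)*(s + 5)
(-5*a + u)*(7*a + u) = -35*a^2 + 2*a*u + u^2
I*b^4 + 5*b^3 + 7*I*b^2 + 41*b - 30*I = (b - 5*I)*(b - 2*I)*(b + 3*I)*(I*b + 1)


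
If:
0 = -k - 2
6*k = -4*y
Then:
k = -2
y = 3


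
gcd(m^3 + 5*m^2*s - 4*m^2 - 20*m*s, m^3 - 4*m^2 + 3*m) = m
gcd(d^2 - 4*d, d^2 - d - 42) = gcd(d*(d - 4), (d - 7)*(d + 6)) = 1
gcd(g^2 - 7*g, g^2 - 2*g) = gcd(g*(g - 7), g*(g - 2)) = g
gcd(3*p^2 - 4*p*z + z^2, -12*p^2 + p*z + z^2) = -3*p + z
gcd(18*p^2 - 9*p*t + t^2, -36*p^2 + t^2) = 6*p - t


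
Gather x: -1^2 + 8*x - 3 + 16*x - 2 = 24*x - 6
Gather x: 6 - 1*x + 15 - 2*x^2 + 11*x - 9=-2*x^2 + 10*x + 12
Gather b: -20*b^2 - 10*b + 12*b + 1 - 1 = -20*b^2 + 2*b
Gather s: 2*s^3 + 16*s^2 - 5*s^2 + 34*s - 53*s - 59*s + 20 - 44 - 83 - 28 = 2*s^3 + 11*s^2 - 78*s - 135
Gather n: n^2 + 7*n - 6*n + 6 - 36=n^2 + n - 30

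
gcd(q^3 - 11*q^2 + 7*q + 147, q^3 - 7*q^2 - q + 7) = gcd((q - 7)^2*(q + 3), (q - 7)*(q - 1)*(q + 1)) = q - 7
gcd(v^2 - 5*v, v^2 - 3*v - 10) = v - 5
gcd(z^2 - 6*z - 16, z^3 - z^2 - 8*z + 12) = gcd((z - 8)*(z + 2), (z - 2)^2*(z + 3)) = 1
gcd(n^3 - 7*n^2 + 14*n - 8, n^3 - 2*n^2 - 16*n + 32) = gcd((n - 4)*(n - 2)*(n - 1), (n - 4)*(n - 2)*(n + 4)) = n^2 - 6*n + 8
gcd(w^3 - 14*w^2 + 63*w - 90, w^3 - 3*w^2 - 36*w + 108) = w^2 - 9*w + 18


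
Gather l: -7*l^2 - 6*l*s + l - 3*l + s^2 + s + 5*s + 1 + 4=-7*l^2 + l*(-6*s - 2) + s^2 + 6*s + 5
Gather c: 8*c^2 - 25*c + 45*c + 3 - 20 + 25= 8*c^2 + 20*c + 8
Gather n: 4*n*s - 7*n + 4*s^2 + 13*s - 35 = n*(4*s - 7) + 4*s^2 + 13*s - 35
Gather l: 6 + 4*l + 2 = 4*l + 8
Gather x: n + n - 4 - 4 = 2*n - 8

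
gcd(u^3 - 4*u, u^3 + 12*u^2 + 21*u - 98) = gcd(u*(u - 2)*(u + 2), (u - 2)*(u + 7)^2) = u - 2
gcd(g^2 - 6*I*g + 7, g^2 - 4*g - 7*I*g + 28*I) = g - 7*I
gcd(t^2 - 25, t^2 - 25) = t^2 - 25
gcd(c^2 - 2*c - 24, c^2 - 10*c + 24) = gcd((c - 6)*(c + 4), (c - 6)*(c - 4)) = c - 6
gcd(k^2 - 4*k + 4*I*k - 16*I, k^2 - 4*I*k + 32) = k + 4*I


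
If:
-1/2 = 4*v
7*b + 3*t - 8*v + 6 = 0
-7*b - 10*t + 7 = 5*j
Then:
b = -3*t/7 - 1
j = 14/5 - 7*t/5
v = -1/8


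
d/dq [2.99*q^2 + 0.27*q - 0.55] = 5.98*q + 0.27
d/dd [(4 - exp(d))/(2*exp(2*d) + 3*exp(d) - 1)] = ((exp(d) - 4)*(4*exp(d) + 3) - 2*exp(2*d) - 3*exp(d) + 1)*exp(d)/(2*exp(2*d) + 3*exp(d) - 1)^2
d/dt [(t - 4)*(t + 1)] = 2*t - 3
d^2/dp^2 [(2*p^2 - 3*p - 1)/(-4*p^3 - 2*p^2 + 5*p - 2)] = 2*(-32*p^6 + 144*p^5 + 48*p^4 + 228*p^3 - 168*p^2 - 90*p + 43)/(64*p^9 + 96*p^8 - 192*p^7 - 136*p^6 + 336*p^5 - 66*p^4 - 197*p^3 + 174*p^2 - 60*p + 8)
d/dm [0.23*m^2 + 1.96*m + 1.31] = 0.46*m + 1.96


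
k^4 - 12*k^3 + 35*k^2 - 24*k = k*(k - 8)*(k - 3)*(k - 1)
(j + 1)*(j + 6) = j^2 + 7*j + 6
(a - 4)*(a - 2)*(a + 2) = a^3 - 4*a^2 - 4*a + 16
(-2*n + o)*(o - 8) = -2*n*o + 16*n + o^2 - 8*o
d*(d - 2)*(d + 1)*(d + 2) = d^4 + d^3 - 4*d^2 - 4*d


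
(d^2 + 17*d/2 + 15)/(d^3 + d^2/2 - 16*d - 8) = (2*d^2 + 17*d + 30)/(2*d^3 + d^2 - 32*d - 16)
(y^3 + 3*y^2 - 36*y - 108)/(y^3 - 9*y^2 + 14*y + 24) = (y^2 + 9*y + 18)/(y^2 - 3*y - 4)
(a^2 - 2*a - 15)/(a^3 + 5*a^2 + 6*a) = (a - 5)/(a*(a + 2))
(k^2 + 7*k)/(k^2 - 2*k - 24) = k*(k + 7)/(k^2 - 2*k - 24)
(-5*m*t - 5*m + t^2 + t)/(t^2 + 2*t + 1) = (-5*m + t)/(t + 1)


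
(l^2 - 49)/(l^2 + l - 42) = (l - 7)/(l - 6)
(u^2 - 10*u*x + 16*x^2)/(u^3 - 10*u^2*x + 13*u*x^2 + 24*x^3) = (-u + 2*x)/(-u^2 + 2*u*x + 3*x^2)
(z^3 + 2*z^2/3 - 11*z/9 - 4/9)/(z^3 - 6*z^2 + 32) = (9*z^3 + 6*z^2 - 11*z - 4)/(9*(z^3 - 6*z^2 + 32))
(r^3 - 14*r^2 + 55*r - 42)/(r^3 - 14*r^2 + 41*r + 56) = (r^2 - 7*r + 6)/(r^2 - 7*r - 8)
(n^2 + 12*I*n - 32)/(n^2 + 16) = (n + 8*I)/(n - 4*I)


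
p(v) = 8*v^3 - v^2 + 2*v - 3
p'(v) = 24*v^2 - 2*v + 2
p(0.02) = -2.96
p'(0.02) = 1.97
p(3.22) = 260.16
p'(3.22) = 244.40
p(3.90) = 464.14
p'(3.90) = 359.24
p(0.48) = -1.39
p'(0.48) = 6.57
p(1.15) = 10.14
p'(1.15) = 31.44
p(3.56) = 352.39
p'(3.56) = 299.05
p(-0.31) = -3.95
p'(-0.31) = 4.93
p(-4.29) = -661.61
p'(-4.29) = 452.28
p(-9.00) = -5934.00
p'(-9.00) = 1964.00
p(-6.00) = -1779.00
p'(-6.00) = 878.00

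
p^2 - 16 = (p - 4)*(p + 4)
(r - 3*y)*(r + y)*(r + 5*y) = r^3 + 3*r^2*y - 13*r*y^2 - 15*y^3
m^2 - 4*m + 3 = (m - 3)*(m - 1)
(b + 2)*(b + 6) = b^2 + 8*b + 12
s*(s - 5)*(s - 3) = s^3 - 8*s^2 + 15*s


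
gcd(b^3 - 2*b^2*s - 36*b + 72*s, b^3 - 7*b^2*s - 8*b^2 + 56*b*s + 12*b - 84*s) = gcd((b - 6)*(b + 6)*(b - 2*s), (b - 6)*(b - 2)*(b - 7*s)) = b - 6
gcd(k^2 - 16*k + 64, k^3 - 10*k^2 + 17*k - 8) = k - 8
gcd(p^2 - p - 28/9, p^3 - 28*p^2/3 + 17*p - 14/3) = 1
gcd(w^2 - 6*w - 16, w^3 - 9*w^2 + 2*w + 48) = w^2 - 6*w - 16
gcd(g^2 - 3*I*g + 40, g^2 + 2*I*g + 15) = g + 5*I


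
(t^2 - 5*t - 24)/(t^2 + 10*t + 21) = (t - 8)/(t + 7)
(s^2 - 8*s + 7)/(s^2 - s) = (s - 7)/s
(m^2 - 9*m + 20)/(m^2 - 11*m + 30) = (m - 4)/(m - 6)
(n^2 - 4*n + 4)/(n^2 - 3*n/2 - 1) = 2*(n - 2)/(2*n + 1)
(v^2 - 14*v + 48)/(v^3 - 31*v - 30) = (v - 8)/(v^2 + 6*v + 5)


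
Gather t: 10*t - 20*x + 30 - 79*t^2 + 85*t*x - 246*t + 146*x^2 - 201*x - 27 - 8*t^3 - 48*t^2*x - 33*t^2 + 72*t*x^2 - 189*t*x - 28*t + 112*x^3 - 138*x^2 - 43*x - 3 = -8*t^3 + t^2*(-48*x - 112) + t*(72*x^2 - 104*x - 264) + 112*x^3 + 8*x^2 - 264*x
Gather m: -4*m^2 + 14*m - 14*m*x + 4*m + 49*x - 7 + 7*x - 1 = -4*m^2 + m*(18 - 14*x) + 56*x - 8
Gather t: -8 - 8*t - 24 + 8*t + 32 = 0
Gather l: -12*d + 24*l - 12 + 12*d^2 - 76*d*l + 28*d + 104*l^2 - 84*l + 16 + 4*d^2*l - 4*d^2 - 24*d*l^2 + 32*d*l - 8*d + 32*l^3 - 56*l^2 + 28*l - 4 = 8*d^2 + 8*d + 32*l^3 + l^2*(48 - 24*d) + l*(4*d^2 - 44*d - 32)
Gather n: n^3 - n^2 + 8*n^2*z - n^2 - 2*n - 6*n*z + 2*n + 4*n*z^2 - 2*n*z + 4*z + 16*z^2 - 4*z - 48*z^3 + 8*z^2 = n^3 + n^2*(8*z - 2) + n*(4*z^2 - 8*z) - 48*z^3 + 24*z^2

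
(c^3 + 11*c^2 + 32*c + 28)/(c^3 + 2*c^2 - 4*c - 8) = (c + 7)/(c - 2)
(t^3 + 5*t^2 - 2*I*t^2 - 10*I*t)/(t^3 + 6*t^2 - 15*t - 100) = t*(t - 2*I)/(t^2 + t - 20)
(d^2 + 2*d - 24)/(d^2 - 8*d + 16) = (d + 6)/(d - 4)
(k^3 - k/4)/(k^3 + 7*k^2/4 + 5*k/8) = 2*(2*k - 1)/(4*k + 5)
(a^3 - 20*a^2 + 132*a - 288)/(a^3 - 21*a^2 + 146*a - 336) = (a - 6)/(a - 7)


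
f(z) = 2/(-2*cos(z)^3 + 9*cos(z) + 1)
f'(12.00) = -0.09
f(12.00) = 0.27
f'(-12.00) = 0.09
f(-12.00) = 0.27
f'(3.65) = -0.14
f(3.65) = -0.36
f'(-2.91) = -0.04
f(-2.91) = -0.34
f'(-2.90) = -0.05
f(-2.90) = -0.34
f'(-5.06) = 0.98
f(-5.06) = 0.50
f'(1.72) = 159.80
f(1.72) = -6.04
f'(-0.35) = -0.04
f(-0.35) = 0.26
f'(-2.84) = -0.06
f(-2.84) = -0.34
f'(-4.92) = 2.13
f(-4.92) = 0.70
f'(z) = 2*(-6*sin(z)*cos(z)^2 + 9*sin(z))/(-2*cos(z)^3 + 9*cos(z) + 1)^2 = 6*(2 - cos(2*z))*sin(z)/(-2*cos(z)^3 + 9*cos(z) + 1)^2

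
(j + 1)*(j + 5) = j^2 + 6*j + 5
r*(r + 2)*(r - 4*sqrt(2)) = r^3 - 4*sqrt(2)*r^2 + 2*r^2 - 8*sqrt(2)*r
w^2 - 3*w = w*(w - 3)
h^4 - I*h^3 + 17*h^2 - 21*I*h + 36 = (h - 3*I)^2*(h + I)*(h + 4*I)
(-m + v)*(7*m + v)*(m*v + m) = -7*m^3*v - 7*m^3 + 6*m^2*v^2 + 6*m^2*v + m*v^3 + m*v^2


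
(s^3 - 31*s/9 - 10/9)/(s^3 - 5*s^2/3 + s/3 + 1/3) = (3*s^2 - s - 10)/(3*(s^2 - 2*s + 1))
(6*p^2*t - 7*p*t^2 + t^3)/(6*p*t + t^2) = (6*p^2 - 7*p*t + t^2)/(6*p + t)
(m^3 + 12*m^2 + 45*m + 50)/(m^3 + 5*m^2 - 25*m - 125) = (m + 2)/(m - 5)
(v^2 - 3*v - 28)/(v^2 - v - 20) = (v - 7)/(v - 5)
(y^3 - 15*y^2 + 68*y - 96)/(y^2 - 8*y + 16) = (y^2 - 11*y + 24)/(y - 4)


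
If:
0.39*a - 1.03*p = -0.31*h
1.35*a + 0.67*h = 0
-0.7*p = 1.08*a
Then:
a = 0.00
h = 0.00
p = 0.00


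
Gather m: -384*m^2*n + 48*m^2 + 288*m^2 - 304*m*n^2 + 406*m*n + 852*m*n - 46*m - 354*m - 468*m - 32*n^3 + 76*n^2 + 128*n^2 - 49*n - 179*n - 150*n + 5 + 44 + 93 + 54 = m^2*(336 - 384*n) + m*(-304*n^2 + 1258*n - 868) - 32*n^3 + 204*n^2 - 378*n + 196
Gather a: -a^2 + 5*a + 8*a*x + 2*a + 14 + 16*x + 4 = -a^2 + a*(8*x + 7) + 16*x + 18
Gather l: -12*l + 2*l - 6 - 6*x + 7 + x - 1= -10*l - 5*x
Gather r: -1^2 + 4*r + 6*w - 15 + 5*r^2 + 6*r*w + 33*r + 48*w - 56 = 5*r^2 + r*(6*w + 37) + 54*w - 72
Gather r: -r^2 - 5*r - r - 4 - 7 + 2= -r^2 - 6*r - 9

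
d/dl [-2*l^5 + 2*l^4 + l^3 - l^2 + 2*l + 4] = -10*l^4 + 8*l^3 + 3*l^2 - 2*l + 2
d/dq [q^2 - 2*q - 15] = 2*q - 2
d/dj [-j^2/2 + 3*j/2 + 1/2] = 3/2 - j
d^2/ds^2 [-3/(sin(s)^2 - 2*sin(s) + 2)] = 6*(2*sin(s)^4 - 3*sin(s)^3 - 5*sin(s)^2 + 8*sin(s) - 2)/(sin(s)^2 - 2*sin(s) + 2)^3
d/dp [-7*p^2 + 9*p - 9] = 9 - 14*p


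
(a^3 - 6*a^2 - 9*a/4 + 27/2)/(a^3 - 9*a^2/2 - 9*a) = (a - 3/2)/a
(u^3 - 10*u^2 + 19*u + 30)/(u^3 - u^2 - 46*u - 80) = (-u^3 + 10*u^2 - 19*u - 30)/(-u^3 + u^2 + 46*u + 80)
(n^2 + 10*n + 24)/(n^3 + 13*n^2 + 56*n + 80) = (n + 6)/(n^2 + 9*n + 20)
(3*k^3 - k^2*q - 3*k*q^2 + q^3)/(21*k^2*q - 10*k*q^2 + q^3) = (-k^2 + q^2)/(q*(-7*k + q))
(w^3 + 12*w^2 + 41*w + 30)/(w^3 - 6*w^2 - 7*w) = (w^2 + 11*w + 30)/(w*(w - 7))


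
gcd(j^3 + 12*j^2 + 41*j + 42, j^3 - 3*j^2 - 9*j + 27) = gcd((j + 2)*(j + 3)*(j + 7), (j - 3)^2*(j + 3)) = j + 3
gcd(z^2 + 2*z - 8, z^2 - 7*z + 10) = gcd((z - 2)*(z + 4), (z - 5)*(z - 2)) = z - 2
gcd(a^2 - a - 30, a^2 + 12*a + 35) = a + 5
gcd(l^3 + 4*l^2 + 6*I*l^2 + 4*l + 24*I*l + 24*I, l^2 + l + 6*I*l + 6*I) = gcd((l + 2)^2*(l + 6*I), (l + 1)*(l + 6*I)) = l + 6*I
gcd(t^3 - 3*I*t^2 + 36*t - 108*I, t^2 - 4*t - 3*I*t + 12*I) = t - 3*I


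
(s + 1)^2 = s^2 + 2*s + 1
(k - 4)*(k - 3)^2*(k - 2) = k^4 - 12*k^3 + 53*k^2 - 102*k + 72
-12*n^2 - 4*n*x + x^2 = (-6*n + x)*(2*n + x)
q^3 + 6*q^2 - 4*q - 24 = (q - 2)*(q + 2)*(q + 6)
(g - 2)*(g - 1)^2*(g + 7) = g^4 + 3*g^3 - 23*g^2 + 33*g - 14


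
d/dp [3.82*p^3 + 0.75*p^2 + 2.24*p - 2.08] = 11.46*p^2 + 1.5*p + 2.24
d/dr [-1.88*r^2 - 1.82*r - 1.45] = -3.76*r - 1.82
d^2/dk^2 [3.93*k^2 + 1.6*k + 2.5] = 7.86000000000000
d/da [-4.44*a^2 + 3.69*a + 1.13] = 3.69 - 8.88*a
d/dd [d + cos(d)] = 1 - sin(d)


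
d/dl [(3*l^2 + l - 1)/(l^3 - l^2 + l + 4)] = ((6*l + 1)*(l^3 - l^2 + l + 4) - (3*l^2 - 2*l + 1)*(3*l^2 + l - 1))/(l^3 - l^2 + l + 4)^2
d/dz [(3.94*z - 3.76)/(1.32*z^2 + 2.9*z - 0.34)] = (-5.2008*z^2 + 9.9264*z + 9.5644)/(1.7424*z^4 + 7.656*z^3 + 7.5124*z^2 - 1.972*z + 0.1156)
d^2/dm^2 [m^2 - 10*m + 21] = 2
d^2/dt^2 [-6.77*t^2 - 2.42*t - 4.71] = -13.5400000000000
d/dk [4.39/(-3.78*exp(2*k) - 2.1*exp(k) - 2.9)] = (33.1884*exp(k) + 9.219)*exp(k)/(3.78*exp(2*k) + 2.1*exp(k) + 2.9)^2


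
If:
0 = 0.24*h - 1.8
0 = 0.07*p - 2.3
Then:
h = 7.50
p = 32.86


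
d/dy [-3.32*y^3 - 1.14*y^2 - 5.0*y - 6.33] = -9.96*y^2 - 2.28*y - 5.0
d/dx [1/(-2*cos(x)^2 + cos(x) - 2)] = (1 - 4*cos(x))*sin(x)/(-cos(x) + cos(2*x) + 3)^2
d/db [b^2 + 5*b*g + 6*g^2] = 2*b + 5*g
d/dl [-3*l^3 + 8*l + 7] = 8 - 9*l^2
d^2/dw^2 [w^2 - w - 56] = 2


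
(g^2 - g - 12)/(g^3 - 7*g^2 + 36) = (g^2 - g - 12)/(g^3 - 7*g^2 + 36)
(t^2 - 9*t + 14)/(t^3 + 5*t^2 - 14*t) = (t - 7)/(t*(t + 7))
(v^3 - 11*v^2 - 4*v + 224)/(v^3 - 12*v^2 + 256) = (v - 7)/(v - 8)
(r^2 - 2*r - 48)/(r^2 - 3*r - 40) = (r + 6)/(r + 5)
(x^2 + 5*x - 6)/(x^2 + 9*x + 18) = (x - 1)/(x + 3)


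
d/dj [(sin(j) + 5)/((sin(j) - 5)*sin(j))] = (-cos(j) - 10/tan(j) + 25*cos(j)/sin(j)^2)/(sin(j) - 5)^2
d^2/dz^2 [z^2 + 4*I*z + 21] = 2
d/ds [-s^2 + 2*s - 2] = 2 - 2*s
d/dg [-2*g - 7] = -2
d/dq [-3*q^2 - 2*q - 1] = -6*q - 2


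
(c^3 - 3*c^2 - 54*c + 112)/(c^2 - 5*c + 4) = (c^3 - 3*c^2 - 54*c + 112)/(c^2 - 5*c + 4)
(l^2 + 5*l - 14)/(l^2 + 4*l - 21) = (l - 2)/(l - 3)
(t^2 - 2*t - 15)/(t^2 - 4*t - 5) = (t + 3)/(t + 1)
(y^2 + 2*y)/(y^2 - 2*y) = (y + 2)/(y - 2)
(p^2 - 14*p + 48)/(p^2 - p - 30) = (p - 8)/(p + 5)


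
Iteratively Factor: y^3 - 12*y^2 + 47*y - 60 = (y - 5)*(y^2 - 7*y + 12) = (y - 5)*(y - 4)*(y - 3)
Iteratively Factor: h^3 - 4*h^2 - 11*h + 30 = (h - 2)*(h^2 - 2*h - 15) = (h - 2)*(h + 3)*(h - 5)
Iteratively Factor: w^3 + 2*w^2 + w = (w + 1)*(w^2 + w) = (w + 1)^2*(w)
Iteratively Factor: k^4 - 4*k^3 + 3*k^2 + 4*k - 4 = (k - 1)*(k^3 - 3*k^2 + 4) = (k - 2)*(k - 1)*(k^2 - k - 2) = (k - 2)^2*(k - 1)*(k + 1)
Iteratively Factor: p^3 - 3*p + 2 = (p + 2)*(p^2 - 2*p + 1) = (p - 1)*(p + 2)*(p - 1)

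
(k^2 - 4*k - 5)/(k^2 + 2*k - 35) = (k + 1)/(k + 7)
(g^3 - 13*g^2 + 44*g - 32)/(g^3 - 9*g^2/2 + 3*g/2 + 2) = 2*(g - 8)/(2*g + 1)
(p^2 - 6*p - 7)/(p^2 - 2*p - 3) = (p - 7)/(p - 3)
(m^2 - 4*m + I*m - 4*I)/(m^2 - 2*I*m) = (m^2 + m*(-4 + I) - 4*I)/(m*(m - 2*I))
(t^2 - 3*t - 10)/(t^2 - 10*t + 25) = (t + 2)/(t - 5)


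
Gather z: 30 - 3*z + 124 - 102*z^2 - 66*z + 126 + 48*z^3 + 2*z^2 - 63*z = 48*z^3 - 100*z^2 - 132*z + 280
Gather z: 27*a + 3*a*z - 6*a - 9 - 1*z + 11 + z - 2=3*a*z + 21*a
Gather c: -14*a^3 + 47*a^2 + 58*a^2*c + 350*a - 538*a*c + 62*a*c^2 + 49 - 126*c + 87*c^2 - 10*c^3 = -14*a^3 + 47*a^2 + 350*a - 10*c^3 + c^2*(62*a + 87) + c*(58*a^2 - 538*a - 126) + 49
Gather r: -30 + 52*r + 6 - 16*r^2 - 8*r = -16*r^2 + 44*r - 24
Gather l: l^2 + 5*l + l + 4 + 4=l^2 + 6*l + 8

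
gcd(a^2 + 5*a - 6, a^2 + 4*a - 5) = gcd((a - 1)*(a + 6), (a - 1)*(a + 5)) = a - 1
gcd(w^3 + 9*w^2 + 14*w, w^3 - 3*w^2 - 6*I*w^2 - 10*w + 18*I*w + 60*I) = w + 2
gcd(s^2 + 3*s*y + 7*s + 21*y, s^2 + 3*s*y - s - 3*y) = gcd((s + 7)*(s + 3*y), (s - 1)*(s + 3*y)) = s + 3*y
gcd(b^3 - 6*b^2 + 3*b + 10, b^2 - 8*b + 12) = b - 2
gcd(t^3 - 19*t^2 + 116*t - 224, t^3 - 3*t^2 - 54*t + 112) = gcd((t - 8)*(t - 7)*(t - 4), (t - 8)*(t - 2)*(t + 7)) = t - 8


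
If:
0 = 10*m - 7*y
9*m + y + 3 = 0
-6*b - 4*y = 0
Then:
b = 20/73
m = -21/73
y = -30/73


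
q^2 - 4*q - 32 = (q - 8)*(q + 4)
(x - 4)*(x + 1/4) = x^2 - 15*x/4 - 1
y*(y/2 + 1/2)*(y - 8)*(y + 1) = y^4/2 - 3*y^3 - 15*y^2/2 - 4*y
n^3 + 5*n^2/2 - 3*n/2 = n*(n - 1/2)*(n + 3)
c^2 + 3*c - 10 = (c - 2)*(c + 5)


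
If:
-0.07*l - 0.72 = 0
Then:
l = -10.29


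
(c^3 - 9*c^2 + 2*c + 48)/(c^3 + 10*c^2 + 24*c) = (c^3 - 9*c^2 + 2*c + 48)/(c*(c^2 + 10*c + 24))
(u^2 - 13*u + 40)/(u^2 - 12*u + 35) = (u - 8)/(u - 7)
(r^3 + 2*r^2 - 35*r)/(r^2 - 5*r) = r + 7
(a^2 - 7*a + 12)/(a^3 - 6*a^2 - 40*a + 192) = (a - 3)/(a^2 - 2*a - 48)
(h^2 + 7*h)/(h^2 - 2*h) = (h + 7)/(h - 2)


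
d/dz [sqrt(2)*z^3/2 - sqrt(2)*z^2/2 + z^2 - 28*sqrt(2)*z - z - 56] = 3*sqrt(2)*z^2/2 - sqrt(2)*z + 2*z - 28*sqrt(2) - 1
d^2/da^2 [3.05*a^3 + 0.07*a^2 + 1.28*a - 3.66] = 18.3*a + 0.14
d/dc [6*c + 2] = 6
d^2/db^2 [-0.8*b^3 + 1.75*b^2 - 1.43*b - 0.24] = 3.5 - 4.8*b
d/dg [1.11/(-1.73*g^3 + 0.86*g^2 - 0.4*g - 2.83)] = (5.7609*g^2 - 1.9092*g + 0.444)/(1.73*g^3 - 0.86*g^2 + 0.4*g + 2.83)^2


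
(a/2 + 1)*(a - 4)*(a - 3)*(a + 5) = a^4/2 - 27*a^2/2 + 7*a + 60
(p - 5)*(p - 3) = p^2 - 8*p + 15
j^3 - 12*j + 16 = (j - 2)^2*(j + 4)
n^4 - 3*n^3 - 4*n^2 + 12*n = n*(n - 3)*(n - 2)*(n + 2)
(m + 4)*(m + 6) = m^2 + 10*m + 24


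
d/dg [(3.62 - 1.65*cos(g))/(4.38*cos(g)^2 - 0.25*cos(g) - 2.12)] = (-7.227*cos(g)^2 + 31.7112*cos(g) - 4.403)*sin(g)/(19.1844*cos(g)^4 - 2.19*cos(g)^3 - 18.5087*cos(g)^2 + 1.06*cos(g) + 4.4944)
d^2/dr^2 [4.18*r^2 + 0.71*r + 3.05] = 8.36000000000000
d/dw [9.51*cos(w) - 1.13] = -9.51*sin(w)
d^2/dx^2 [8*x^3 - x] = 48*x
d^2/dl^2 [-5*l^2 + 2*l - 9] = -10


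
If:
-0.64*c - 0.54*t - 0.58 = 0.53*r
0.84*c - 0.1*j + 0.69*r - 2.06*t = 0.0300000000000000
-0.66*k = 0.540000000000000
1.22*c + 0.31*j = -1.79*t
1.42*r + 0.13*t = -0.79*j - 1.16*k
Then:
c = -0.07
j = 2.41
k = -0.82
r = -0.64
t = -0.37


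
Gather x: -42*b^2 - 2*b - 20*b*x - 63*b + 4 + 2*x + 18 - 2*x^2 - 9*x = -42*b^2 - 65*b - 2*x^2 + x*(-20*b - 7) + 22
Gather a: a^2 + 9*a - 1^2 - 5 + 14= a^2 + 9*a + 8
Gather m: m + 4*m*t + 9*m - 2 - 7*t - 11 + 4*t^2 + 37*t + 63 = m*(4*t + 10) + 4*t^2 + 30*t + 50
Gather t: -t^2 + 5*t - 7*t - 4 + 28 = -t^2 - 2*t + 24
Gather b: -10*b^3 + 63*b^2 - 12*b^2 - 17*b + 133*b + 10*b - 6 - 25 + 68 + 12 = -10*b^3 + 51*b^2 + 126*b + 49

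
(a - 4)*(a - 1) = a^2 - 5*a + 4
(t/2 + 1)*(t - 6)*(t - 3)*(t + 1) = t^4/2 - 3*t^3 - 7*t^2/2 + 18*t + 18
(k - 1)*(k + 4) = k^2 + 3*k - 4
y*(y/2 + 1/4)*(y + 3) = y^3/2 + 7*y^2/4 + 3*y/4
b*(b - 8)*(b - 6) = b^3 - 14*b^2 + 48*b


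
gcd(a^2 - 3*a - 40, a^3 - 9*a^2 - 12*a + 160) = a - 8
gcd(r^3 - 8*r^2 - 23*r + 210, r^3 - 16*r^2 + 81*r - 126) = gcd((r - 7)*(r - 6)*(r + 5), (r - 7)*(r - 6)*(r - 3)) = r^2 - 13*r + 42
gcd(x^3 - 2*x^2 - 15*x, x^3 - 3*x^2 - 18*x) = x^2 + 3*x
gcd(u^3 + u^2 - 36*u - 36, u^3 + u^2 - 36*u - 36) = u^3 + u^2 - 36*u - 36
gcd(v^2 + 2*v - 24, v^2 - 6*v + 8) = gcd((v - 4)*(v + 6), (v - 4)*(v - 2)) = v - 4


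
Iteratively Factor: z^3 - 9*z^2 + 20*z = (z - 4)*(z^2 - 5*z) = z*(z - 4)*(z - 5)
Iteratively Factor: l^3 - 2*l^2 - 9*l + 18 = (l + 3)*(l^2 - 5*l + 6) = (l - 2)*(l + 3)*(l - 3)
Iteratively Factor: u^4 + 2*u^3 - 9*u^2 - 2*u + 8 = (u + 1)*(u^3 + u^2 - 10*u + 8) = (u + 1)*(u + 4)*(u^2 - 3*u + 2) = (u - 1)*(u + 1)*(u + 4)*(u - 2)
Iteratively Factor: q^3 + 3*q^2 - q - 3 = (q + 3)*(q^2 - 1) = (q - 1)*(q + 3)*(q + 1)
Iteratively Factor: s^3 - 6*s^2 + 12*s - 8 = (s - 2)*(s^2 - 4*s + 4) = (s - 2)^2*(s - 2)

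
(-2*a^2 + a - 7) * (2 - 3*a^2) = 6*a^4 - 3*a^3 + 17*a^2 + 2*a - 14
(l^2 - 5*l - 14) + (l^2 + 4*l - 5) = 2*l^2 - l - 19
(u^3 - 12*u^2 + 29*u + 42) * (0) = 0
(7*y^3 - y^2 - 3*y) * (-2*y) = -14*y^4 + 2*y^3 + 6*y^2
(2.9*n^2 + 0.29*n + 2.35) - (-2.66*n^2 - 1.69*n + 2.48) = 5.56*n^2 + 1.98*n - 0.13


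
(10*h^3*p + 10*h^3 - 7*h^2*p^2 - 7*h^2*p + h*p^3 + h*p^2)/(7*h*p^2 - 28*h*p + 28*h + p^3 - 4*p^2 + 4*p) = h*(10*h^2*p + 10*h^2 - 7*h*p^2 - 7*h*p + p^3 + p^2)/(7*h*p^2 - 28*h*p + 28*h + p^3 - 4*p^2 + 4*p)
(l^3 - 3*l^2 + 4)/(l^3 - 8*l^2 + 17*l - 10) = (l^2 - l - 2)/(l^2 - 6*l + 5)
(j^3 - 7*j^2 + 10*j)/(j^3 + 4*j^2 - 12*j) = (j - 5)/(j + 6)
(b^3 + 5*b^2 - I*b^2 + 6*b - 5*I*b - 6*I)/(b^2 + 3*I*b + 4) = (b^2 + 5*b + 6)/(b + 4*I)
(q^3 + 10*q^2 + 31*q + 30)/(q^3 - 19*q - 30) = (q + 5)/(q - 5)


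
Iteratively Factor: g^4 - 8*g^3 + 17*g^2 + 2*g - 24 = (g - 2)*(g^3 - 6*g^2 + 5*g + 12) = (g - 2)*(g + 1)*(g^2 - 7*g + 12) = (g - 3)*(g - 2)*(g + 1)*(g - 4)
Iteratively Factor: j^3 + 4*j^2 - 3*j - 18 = (j - 2)*(j^2 + 6*j + 9) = (j - 2)*(j + 3)*(j + 3)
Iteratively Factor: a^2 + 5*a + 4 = (a + 1)*(a + 4)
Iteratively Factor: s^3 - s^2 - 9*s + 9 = (s - 1)*(s^2 - 9) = (s - 1)*(s + 3)*(s - 3)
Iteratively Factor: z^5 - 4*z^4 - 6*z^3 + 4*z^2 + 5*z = (z)*(z^4 - 4*z^3 - 6*z^2 + 4*z + 5) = z*(z + 1)*(z^3 - 5*z^2 - z + 5) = z*(z + 1)^2*(z^2 - 6*z + 5) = z*(z - 1)*(z + 1)^2*(z - 5)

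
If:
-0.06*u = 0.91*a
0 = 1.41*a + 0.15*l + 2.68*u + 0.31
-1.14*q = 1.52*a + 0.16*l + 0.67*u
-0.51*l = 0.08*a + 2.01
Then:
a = -0.01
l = -3.94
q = 0.50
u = 0.11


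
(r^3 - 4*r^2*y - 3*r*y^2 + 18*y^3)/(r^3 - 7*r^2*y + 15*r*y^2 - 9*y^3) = (-r - 2*y)/(-r + y)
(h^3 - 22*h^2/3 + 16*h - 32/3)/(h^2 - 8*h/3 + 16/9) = 3*(h^2 - 6*h + 8)/(3*h - 4)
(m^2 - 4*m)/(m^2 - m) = (m - 4)/(m - 1)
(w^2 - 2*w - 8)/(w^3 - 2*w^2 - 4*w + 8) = (w - 4)/(w^2 - 4*w + 4)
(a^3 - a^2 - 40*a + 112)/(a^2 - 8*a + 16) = a + 7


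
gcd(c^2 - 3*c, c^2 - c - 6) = c - 3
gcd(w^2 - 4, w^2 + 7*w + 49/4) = 1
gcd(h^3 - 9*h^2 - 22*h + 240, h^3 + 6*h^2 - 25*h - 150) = h + 5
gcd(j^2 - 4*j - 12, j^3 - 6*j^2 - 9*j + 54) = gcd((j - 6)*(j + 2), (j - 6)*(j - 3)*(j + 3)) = j - 6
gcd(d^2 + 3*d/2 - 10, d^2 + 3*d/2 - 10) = d^2 + 3*d/2 - 10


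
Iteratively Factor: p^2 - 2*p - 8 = (p + 2)*(p - 4)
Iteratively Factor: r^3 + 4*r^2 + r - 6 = (r + 2)*(r^2 + 2*r - 3) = (r + 2)*(r + 3)*(r - 1)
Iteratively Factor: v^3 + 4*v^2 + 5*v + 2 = (v + 1)*(v^2 + 3*v + 2) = (v + 1)^2*(v + 2)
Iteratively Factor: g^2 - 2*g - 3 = (g + 1)*(g - 3)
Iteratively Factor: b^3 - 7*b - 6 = (b + 2)*(b^2 - 2*b - 3) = (b + 1)*(b + 2)*(b - 3)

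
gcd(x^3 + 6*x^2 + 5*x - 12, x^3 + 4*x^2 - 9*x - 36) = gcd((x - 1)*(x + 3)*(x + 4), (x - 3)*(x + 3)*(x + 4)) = x^2 + 7*x + 12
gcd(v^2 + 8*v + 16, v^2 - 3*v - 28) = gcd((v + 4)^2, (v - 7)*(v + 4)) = v + 4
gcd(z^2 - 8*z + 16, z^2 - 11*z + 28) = z - 4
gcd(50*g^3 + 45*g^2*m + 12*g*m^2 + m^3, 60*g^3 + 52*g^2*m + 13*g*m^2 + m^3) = 10*g^2 + 7*g*m + m^2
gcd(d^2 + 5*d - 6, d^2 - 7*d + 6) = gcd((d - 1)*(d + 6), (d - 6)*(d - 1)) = d - 1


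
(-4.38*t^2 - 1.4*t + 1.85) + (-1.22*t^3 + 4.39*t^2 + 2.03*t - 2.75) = -1.22*t^3 + 0.00999999999999979*t^2 + 0.63*t - 0.9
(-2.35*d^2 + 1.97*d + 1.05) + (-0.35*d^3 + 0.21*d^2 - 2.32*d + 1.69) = -0.35*d^3 - 2.14*d^2 - 0.35*d + 2.74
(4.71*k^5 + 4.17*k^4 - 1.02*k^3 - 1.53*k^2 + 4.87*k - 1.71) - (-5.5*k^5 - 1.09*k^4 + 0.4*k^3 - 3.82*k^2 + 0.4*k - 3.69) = 10.21*k^5 + 5.26*k^4 - 1.42*k^3 + 2.29*k^2 + 4.47*k + 1.98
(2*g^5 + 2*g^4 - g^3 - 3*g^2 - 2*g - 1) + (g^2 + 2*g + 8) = 2*g^5 + 2*g^4 - g^3 - 2*g^2 + 7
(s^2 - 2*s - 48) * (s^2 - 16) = s^4 - 2*s^3 - 64*s^2 + 32*s + 768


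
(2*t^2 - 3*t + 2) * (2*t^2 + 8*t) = 4*t^4 + 10*t^3 - 20*t^2 + 16*t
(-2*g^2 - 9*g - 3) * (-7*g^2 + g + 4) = 14*g^4 + 61*g^3 + 4*g^2 - 39*g - 12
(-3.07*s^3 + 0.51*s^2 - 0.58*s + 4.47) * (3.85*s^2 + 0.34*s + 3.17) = -11.8195*s^5 + 0.9197*s^4 - 11.7915*s^3 + 18.629*s^2 - 0.3188*s + 14.1699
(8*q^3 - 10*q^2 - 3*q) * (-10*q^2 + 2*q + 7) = -80*q^5 + 116*q^4 + 66*q^3 - 76*q^2 - 21*q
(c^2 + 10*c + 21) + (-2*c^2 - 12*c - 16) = -c^2 - 2*c + 5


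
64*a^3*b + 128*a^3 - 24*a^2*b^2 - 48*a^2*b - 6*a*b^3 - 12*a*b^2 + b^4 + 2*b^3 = (-8*a + b)*(-2*a + b)*(4*a + b)*(b + 2)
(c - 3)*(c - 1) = c^2 - 4*c + 3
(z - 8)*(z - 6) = z^2 - 14*z + 48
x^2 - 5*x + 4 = (x - 4)*(x - 1)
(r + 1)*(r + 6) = r^2 + 7*r + 6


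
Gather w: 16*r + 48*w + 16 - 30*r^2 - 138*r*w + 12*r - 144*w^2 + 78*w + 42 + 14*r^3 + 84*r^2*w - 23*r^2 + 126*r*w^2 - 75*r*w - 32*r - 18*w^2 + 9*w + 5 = 14*r^3 - 53*r^2 - 4*r + w^2*(126*r - 162) + w*(84*r^2 - 213*r + 135) + 63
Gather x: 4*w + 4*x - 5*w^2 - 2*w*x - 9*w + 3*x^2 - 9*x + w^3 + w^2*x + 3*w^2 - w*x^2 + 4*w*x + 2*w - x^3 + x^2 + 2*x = w^3 - 2*w^2 - 3*w - x^3 + x^2*(4 - w) + x*(w^2 + 2*w - 3)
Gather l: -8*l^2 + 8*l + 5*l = -8*l^2 + 13*l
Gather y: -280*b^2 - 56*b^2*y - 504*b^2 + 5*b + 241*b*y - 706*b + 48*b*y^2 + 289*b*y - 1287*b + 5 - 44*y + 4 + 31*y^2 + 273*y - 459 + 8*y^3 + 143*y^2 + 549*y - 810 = -784*b^2 - 1988*b + 8*y^3 + y^2*(48*b + 174) + y*(-56*b^2 + 530*b + 778) - 1260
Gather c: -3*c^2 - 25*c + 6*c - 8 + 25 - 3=-3*c^2 - 19*c + 14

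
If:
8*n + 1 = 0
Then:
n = -1/8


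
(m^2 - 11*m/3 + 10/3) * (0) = 0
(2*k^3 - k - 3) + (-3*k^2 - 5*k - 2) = 2*k^3 - 3*k^2 - 6*k - 5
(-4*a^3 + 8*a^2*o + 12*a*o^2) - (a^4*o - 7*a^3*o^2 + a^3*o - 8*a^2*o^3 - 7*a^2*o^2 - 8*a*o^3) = -a^4*o + 7*a^3*o^2 - a^3*o - 4*a^3 + 8*a^2*o^3 + 7*a^2*o^2 + 8*a^2*o + 8*a*o^3 + 12*a*o^2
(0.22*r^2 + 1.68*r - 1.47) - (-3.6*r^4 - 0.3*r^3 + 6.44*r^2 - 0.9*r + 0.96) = 3.6*r^4 + 0.3*r^3 - 6.22*r^2 + 2.58*r - 2.43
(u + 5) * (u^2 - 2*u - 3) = u^3 + 3*u^2 - 13*u - 15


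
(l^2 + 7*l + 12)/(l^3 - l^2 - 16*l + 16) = (l + 3)/(l^2 - 5*l + 4)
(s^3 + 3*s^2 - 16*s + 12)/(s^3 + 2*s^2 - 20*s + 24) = (s - 1)/(s - 2)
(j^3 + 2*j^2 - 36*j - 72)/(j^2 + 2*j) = j - 36/j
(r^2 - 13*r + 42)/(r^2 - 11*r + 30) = (r - 7)/(r - 5)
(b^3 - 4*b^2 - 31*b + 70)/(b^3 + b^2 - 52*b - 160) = (b^2 - 9*b + 14)/(b^2 - 4*b - 32)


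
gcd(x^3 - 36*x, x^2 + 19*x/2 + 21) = x + 6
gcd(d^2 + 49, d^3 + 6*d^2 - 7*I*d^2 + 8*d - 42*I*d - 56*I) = d - 7*I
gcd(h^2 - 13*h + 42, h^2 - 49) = h - 7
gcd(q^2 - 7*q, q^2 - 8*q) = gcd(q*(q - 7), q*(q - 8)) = q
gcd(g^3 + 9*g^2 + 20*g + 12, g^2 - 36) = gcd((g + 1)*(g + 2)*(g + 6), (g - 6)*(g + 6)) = g + 6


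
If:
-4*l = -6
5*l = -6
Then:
No Solution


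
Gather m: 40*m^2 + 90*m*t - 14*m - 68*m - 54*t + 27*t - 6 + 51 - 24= 40*m^2 + m*(90*t - 82) - 27*t + 21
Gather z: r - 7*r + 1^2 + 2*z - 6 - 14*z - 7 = -6*r - 12*z - 12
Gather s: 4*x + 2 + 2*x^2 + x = 2*x^2 + 5*x + 2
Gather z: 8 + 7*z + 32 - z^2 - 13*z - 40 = -z^2 - 6*z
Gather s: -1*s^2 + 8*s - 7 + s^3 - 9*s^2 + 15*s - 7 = s^3 - 10*s^2 + 23*s - 14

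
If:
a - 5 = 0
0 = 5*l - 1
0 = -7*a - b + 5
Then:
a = 5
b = -30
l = 1/5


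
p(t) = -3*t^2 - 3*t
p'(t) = -6*t - 3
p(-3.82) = -32.32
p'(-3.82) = 19.92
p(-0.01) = 0.03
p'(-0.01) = -2.94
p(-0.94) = 0.17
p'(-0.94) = 2.64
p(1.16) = -7.52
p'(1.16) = -9.96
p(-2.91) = -16.67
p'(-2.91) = 14.46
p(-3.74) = -30.74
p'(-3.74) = 19.44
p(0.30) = -1.17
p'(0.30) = -4.80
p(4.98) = -89.34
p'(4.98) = -32.88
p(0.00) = 0.00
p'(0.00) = -3.00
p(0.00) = 0.00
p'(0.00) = -3.00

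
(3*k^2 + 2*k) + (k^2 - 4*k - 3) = 4*k^2 - 2*k - 3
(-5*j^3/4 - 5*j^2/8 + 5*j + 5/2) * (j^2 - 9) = -5*j^5/4 - 5*j^4/8 + 65*j^3/4 + 65*j^2/8 - 45*j - 45/2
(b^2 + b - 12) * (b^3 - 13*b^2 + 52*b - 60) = b^5 - 12*b^4 + 27*b^3 + 148*b^2 - 684*b + 720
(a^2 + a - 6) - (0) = a^2 + a - 6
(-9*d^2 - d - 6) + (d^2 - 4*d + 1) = -8*d^2 - 5*d - 5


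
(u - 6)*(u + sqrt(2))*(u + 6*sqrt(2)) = u^3 - 6*u^2 + 7*sqrt(2)*u^2 - 42*sqrt(2)*u + 12*u - 72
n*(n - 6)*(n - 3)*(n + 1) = n^4 - 8*n^3 + 9*n^2 + 18*n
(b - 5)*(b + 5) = b^2 - 25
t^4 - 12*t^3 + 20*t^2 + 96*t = t*(t - 8)*(t - 6)*(t + 2)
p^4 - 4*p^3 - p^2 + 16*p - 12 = (p - 3)*(p - 2)*(p - 1)*(p + 2)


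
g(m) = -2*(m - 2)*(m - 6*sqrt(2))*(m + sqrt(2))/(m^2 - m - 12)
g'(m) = -2*(1 - 2*m)*(m - 2)*(m - 6*sqrt(2))*(m + sqrt(2))/(m^2 - m - 12)^2 - 2*(m - 2)*(m - 6*sqrt(2))/(m^2 - m - 12) - 2*(m - 2)*(m + sqrt(2))/(m^2 - m - 12) - 2*(m - 6*sqrt(2))*(m + sqrt(2))/(m^2 - m - 12)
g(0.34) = 3.88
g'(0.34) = -0.70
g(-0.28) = 3.89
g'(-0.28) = 0.76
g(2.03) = -0.13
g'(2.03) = -4.55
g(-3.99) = 48.67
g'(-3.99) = 24.33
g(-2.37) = -22.60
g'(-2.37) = 63.21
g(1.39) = 2.12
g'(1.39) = -2.69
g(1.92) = 0.34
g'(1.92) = -4.13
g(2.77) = -5.19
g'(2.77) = -10.39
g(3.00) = -8.07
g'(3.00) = -15.15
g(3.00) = -8.07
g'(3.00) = -15.15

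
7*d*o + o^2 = o*(7*d + o)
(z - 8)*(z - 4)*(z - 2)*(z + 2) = z^4 - 12*z^3 + 28*z^2 + 48*z - 128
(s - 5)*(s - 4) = s^2 - 9*s + 20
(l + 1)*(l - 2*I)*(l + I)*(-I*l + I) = -I*l^4 - l^3 - I*l^2 + l + 2*I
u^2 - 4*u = u*(u - 4)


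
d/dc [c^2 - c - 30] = 2*c - 1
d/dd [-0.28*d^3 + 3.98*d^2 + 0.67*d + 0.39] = -0.84*d^2 + 7.96*d + 0.67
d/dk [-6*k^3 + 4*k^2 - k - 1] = -18*k^2 + 8*k - 1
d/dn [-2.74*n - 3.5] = -2.74000000000000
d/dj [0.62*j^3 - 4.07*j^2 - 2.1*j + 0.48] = 1.86*j^2 - 8.14*j - 2.1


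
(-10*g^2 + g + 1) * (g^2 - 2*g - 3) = -10*g^4 + 21*g^3 + 29*g^2 - 5*g - 3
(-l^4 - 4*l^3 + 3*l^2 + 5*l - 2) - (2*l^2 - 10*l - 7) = -l^4 - 4*l^3 + l^2 + 15*l + 5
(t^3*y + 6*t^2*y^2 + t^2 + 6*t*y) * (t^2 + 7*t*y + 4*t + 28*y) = t^5*y + 13*t^4*y^2 + 4*t^4*y + t^4 + 42*t^3*y^3 + 52*t^3*y^2 + 13*t^3*y + 4*t^3 + 168*t^2*y^3 + 42*t^2*y^2 + 52*t^2*y + 168*t*y^2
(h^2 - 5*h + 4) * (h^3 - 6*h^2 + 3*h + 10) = h^5 - 11*h^4 + 37*h^3 - 29*h^2 - 38*h + 40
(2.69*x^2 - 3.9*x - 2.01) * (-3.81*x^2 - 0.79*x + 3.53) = -10.2489*x^4 + 12.7339*x^3 + 20.2348*x^2 - 12.1791*x - 7.0953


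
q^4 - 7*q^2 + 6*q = q*(q - 2)*(q - 1)*(q + 3)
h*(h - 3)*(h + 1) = h^3 - 2*h^2 - 3*h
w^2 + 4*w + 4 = (w + 2)^2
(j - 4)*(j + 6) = j^2 + 2*j - 24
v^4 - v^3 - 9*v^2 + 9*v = v*(v - 3)*(v - 1)*(v + 3)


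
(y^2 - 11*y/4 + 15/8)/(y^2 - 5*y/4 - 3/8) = (4*y - 5)/(4*y + 1)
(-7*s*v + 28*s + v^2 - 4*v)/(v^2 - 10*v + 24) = (-7*s + v)/(v - 6)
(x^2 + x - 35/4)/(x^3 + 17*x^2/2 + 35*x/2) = (x - 5/2)/(x*(x + 5))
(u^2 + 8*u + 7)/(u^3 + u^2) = (u + 7)/u^2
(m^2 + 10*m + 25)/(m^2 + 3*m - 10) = (m + 5)/(m - 2)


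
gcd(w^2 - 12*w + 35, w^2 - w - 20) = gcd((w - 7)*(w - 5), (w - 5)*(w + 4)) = w - 5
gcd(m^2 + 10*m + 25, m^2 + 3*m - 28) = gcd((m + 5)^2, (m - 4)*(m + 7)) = 1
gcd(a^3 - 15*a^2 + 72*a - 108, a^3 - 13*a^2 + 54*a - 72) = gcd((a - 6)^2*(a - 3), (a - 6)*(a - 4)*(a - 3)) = a^2 - 9*a + 18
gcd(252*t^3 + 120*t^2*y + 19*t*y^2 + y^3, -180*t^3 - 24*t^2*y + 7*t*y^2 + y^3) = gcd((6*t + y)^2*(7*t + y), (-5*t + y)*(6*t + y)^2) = 36*t^2 + 12*t*y + y^2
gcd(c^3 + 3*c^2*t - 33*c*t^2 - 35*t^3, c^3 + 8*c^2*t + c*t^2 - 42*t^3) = c + 7*t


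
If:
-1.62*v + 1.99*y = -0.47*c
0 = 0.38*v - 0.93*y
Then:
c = 4.20156774916013*y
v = 2.44736842105263*y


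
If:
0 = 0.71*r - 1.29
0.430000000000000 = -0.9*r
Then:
No Solution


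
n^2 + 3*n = n*(n + 3)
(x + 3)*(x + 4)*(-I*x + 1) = -I*x^3 + x^2 - 7*I*x^2 + 7*x - 12*I*x + 12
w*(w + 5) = w^2 + 5*w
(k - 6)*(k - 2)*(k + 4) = k^3 - 4*k^2 - 20*k + 48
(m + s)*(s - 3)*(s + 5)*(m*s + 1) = m^2*s^3 + 2*m^2*s^2 - 15*m^2*s + m*s^4 + 2*m*s^3 - 14*m*s^2 + 2*m*s - 15*m + s^3 + 2*s^2 - 15*s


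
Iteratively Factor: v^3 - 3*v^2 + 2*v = (v)*(v^2 - 3*v + 2) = v*(v - 2)*(v - 1)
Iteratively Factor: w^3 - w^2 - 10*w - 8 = (w + 1)*(w^2 - 2*w - 8) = (w + 1)*(w + 2)*(w - 4)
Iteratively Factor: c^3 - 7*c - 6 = (c - 3)*(c^2 + 3*c + 2) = (c - 3)*(c + 1)*(c + 2)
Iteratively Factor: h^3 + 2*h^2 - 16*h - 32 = (h + 4)*(h^2 - 2*h - 8) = (h + 2)*(h + 4)*(h - 4)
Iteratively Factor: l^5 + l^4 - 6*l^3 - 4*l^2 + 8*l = (l + 2)*(l^4 - l^3 - 4*l^2 + 4*l) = l*(l + 2)*(l^3 - l^2 - 4*l + 4) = l*(l + 2)^2*(l^2 - 3*l + 2) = l*(l - 1)*(l + 2)^2*(l - 2)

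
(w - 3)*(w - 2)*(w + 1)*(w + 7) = w^4 + 3*w^3 - 27*w^2 + 13*w + 42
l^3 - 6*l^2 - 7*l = l*(l - 7)*(l + 1)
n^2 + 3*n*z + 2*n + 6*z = (n + 2)*(n + 3*z)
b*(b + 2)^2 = b^3 + 4*b^2 + 4*b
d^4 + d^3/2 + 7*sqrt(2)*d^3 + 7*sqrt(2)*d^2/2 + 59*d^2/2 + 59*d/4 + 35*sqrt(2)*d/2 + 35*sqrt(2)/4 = (d + 1/2)*(d + sqrt(2))*(d + 5*sqrt(2)/2)*(d + 7*sqrt(2)/2)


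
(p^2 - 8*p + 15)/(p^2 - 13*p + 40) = (p - 3)/(p - 8)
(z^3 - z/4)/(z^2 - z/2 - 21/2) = (4*z^3 - z)/(4*z^2 - 2*z - 42)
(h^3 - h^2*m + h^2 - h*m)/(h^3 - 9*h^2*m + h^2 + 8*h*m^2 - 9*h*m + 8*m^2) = h/(h - 8*m)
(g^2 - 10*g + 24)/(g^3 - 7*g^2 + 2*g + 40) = (g - 6)/(g^2 - 3*g - 10)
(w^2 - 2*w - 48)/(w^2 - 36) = (w - 8)/(w - 6)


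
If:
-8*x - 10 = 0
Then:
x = -5/4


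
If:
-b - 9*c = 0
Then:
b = -9*c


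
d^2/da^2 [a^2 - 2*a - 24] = 2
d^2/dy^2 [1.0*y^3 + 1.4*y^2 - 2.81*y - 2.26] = 6.0*y + 2.8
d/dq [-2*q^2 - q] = -4*q - 1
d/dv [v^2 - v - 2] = 2*v - 1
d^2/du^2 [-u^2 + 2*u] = -2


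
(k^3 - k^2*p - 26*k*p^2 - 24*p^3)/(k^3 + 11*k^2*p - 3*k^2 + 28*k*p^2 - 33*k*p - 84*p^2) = (k^2 - 5*k*p - 6*p^2)/(k^2 + 7*k*p - 3*k - 21*p)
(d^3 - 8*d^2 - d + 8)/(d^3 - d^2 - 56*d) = (d^2 - 1)/(d*(d + 7))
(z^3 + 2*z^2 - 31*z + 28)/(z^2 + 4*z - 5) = (z^2 + 3*z - 28)/(z + 5)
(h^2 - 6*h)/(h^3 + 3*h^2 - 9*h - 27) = h*(h - 6)/(h^3 + 3*h^2 - 9*h - 27)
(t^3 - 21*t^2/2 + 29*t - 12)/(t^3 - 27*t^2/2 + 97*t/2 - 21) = (t - 4)/(t - 7)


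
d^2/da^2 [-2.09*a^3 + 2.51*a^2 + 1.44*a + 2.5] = 5.02 - 12.54*a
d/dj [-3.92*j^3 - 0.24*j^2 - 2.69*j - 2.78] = -11.76*j^2 - 0.48*j - 2.69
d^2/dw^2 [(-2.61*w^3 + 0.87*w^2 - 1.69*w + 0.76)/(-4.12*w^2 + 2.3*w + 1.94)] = (-5.6843418860808e-14*w^5 + 110.221448*w^3 - 49.25076*w^2 + 183.195528*w - 41.82008)/(69.934528*w^6 - 117.12336*w^5 - 33.406608*w^4 + 98.13364*w^3 + 15.730296*w^2 - 25.96884*w - 7.301384)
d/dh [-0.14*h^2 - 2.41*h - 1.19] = -0.28*h - 2.41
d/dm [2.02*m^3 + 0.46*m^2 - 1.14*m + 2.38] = 6.06*m^2 + 0.92*m - 1.14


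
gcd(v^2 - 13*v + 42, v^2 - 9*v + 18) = v - 6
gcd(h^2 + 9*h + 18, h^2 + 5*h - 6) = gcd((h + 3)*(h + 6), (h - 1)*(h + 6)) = h + 6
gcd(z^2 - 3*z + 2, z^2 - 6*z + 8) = z - 2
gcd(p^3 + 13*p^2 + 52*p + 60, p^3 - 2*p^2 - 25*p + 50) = p + 5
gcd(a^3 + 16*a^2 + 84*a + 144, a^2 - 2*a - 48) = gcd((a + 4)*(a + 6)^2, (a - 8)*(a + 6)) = a + 6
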